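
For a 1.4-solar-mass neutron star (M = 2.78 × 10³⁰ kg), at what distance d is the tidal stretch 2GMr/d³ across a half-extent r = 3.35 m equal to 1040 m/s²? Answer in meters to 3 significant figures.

1.06 × 10⁶ m

2GMr/d³ = a_tidal  ⇒  d = (2GMr / a_tidal)^(1/3)
d = (2 × 6.674×10⁻¹¹ × (2.78 × 10³⁰) × (3.35) / (1040))^(1/3)
  = 1.06 × 10⁶ m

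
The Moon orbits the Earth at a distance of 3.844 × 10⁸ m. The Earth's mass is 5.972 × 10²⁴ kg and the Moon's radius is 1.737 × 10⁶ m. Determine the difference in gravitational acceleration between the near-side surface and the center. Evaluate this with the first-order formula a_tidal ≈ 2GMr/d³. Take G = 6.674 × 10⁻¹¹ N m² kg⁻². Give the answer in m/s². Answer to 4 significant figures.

2.438 × 10⁻⁵ m/s²

Differencing GM/(d−r)² and GM/d² to first order in r/d gives 2GMr/d³.
a_tidal = 2GMr/d³
        = 2 × (6.674 × 10⁻¹¹) × (5.972 × 10²⁴) × (1.737 × 10⁶) / (3.844 × 10⁸)³
        = 2.438 × 10⁻⁵ m/s²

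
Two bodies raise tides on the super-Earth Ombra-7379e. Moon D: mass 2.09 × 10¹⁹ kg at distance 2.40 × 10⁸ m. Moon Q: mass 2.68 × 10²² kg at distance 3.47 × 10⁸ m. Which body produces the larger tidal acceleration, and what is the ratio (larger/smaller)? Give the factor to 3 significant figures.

The tide-raising term goes as M/d³ (the gradient of a 1/d² field).
Moon D: (2.09 × 10¹⁹) / (2.40 × 10⁸)³ = 1.512 × 10⁻⁶
Moon Q: (2.68 × 10²²) / (3.47 × 10⁸)³ = 6.414 × 10⁻⁴
Ratio (larger/smaller) = 424

Moon Q, by a factor of ≈ 424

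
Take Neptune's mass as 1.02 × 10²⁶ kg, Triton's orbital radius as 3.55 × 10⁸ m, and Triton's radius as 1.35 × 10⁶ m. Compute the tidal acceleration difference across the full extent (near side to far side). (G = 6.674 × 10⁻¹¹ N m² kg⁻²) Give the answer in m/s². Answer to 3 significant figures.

8.22 × 10⁻⁴ m/s²

Δg = 4GMr/d³
   = 4 × (6.674 × 10⁻¹¹) × (1.02 × 10²⁶) × (1.35 × 10⁶) / (3.55 × 10⁸)³
   = 8.22 × 10⁻⁴ m/s²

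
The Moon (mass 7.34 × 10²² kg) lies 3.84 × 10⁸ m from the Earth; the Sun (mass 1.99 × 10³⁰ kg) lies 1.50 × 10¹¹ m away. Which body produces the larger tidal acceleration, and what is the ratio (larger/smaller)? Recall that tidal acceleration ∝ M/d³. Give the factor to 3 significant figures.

The Moon, by a factor of ≈ 2.20

Compare M/d³ for the two perturbers:
The Moon: (7.34 × 10²²) / (3.84 × 10⁸)³ = 1.296 × 10⁻³
The Sun: (1.99 × 10³⁰) / (1.50 × 10¹¹)³ = 5.896 × 10⁻⁴
Ratio (larger/smaller) = 2.20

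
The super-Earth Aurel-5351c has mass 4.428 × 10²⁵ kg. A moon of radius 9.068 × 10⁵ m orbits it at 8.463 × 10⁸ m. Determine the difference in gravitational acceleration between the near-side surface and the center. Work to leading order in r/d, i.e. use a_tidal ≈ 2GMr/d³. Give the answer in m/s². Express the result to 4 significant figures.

Δg = 2GMr/d³
   = 2 × (6.674 × 10⁻¹¹) × (4.428 × 10²⁵) × (9.068 × 10⁵) / (8.463 × 10⁸)³
   = 8.842 × 10⁻⁶ m/s²

8.842 × 10⁻⁶ m/s²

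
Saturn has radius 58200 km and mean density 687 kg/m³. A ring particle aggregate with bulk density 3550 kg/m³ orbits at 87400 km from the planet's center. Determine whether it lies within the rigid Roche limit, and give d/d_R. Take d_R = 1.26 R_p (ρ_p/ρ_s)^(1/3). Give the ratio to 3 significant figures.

outside; d/d_R ≈ 2.06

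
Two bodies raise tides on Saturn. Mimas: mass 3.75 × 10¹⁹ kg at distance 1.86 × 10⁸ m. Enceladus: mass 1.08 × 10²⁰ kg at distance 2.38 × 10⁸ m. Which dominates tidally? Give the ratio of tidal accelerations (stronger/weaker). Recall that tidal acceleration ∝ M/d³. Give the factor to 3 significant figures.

The tide-raising term goes as M/d³ (the gradient of a 1/d² field).
Mimas: (3.75 × 10¹⁹) / (1.86 × 10⁸)³ = 5.828 × 10⁻⁶
Enceladus: (1.08 × 10²⁰) / (2.38 × 10⁸)³ = 8.011 × 10⁻⁶
Ratio (larger/smaller) = 1.37

Enceladus, by a factor of ≈ 1.37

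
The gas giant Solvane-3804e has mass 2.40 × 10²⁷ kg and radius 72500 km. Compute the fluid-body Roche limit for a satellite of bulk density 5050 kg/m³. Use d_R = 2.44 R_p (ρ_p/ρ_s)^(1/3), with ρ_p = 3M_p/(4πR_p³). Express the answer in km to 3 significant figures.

1.18 × 10⁵ km

ρ_p = 3M_p/(4πR_p³) = 3 × (2.40 × 10²⁷) / (4π × (7.25 × 10⁷ m)³) = 1500 kg/m³
d_R = 2.44 × 72500 km × (1500/5050)^(1/3)
    = 1.18 × 10⁵ km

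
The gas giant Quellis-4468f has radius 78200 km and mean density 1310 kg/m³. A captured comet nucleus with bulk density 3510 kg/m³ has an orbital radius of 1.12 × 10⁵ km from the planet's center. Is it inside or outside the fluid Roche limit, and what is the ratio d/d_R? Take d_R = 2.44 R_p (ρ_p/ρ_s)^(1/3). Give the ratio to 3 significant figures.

d_R = 2.44 × (78200 km) × (1310/3510)^(1/3) = 1.374 × 10⁵ km
d/d_R = (1.12 × 10⁵) / (1.374 × 10⁵) = 0.815
Since d/d_R < 1, the body is inside the Roche limit.

inside; d/d_R ≈ 0.815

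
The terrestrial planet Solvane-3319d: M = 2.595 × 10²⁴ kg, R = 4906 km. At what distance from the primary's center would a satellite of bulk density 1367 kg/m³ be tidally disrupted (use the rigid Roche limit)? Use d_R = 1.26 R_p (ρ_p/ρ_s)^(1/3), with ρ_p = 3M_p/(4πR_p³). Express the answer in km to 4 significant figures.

9678 km

ρ_p = 3M_p/(4πR_p³) = 3 × (2.595 × 10²⁴) / (4π × (4.906 × 10⁶ m)³) = 5246 kg/m³
d_R = 1.26 × 4906 km × (5246/1367)^(1/3)
    = 9678 km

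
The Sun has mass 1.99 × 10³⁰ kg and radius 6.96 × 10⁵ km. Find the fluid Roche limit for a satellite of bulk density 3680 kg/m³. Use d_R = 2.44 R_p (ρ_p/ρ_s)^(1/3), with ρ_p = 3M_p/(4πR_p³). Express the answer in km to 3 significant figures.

1.23 × 10⁶ km

ρ_p = 3M_p/(4πR_p³) = 3 × (1.99 × 10³⁰) / (4π × (6.96 × 10⁸ m)³) = 1410 kg/m³
d_R = 2.44 × 6.96 × 10⁵ km × (1410/3680)^(1/3)
    = 1.23 × 10⁶ km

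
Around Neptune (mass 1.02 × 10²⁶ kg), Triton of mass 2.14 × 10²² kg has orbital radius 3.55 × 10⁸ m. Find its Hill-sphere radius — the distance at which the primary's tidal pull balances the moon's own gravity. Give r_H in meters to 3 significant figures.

1.46 × 10⁷ m

r_H ≈ a (m/3M)^(1/3)
    = (3.55 × 10⁸) × (2.14 × 10²² / (3 × 1.02 × 10²⁶))^(1/3)
    = 1.46 × 10⁷ m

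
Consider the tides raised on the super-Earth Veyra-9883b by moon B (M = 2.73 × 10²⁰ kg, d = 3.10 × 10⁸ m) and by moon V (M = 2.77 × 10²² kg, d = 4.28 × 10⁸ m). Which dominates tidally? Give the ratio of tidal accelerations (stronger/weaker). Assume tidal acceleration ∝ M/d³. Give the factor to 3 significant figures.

Tidal stretch scales as M/d³; compute that for each body.
Moon B: (2.73 × 10²⁰) / (3.10 × 10⁸)³ = 9.164 × 10⁻⁶
Moon V: (2.77 × 10²²) / (4.28 × 10⁸)³ = 3.533 × 10⁻⁴
Ratio (larger/smaller) = 38.6

Moon V, by a factor of ≈ 38.6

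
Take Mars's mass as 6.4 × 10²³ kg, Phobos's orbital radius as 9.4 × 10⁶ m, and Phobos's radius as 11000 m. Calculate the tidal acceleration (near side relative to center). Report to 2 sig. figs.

a_tidal = 2GMr/d³
        = 2 × (6.674 × 10⁻¹¹) × (6.4 × 10²³) × (11000) / (9.4 × 10⁶)³
        = 1.1 × 10⁻³ m/s²

1.1 × 10⁻³ m/s²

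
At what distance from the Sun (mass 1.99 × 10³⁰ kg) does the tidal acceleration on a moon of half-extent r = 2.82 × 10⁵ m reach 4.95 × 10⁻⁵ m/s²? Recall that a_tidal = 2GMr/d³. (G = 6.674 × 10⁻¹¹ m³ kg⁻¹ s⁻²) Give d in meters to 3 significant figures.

1.15 × 10¹⁰ m

2GMr/d³ = a_tidal  ⇒  d = (2GMr / a_tidal)^(1/3)
d = (2 × 6.674×10⁻¹¹ × (1.99 × 10³⁰) × (2.82 × 10⁵) / (4.95 × 10⁻⁵))^(1/3)
  = 1.15 × 10¹⁰ m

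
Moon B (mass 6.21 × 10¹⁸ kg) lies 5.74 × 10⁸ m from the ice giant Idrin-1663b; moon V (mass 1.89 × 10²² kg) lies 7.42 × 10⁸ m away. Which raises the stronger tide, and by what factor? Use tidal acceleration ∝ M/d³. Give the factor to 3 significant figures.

The tide-raising term goes as M/d³ (the gradient of a 1/d² field).
Moon B: (6.21 × 10¹⁸) / (5.74 × 10⁸)³ = 3.284 × 10⁻⁸
Moon V: (1.89 × 10²²) / (7.42 × 10⁸)³ = 4.626 × 10⁻⁵
Ratio (larger/smaller) = 1410

Moon V, by a factor of ≈ 1410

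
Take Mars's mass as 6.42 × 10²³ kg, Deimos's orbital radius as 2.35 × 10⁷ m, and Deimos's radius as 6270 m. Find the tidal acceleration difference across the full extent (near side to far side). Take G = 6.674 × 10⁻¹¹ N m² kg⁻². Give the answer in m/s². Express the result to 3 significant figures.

8.28 × 10⁻⁵ m/s²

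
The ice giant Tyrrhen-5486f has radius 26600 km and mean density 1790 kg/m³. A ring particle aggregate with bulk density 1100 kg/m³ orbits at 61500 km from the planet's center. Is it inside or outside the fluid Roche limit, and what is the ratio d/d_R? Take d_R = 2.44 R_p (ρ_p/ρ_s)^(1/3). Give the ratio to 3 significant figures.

d_R = 2.44 × (26600 km) × (1790/1100)^(1/3) = 76340 km
d/d_R = (61500) / (76340) = 0.806
Since d/d_R < 1, the body is inside the Roche limit.

inside; d/d_R ≈ 0.806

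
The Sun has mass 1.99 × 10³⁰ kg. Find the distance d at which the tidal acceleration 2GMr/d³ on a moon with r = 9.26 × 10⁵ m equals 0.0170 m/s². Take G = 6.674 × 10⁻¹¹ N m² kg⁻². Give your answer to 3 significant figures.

2GMr/d³ = a_tidal  ⇒  d = (2GMr / a_tidal)^(1/3)
d = (2 × 6.674×10⁻¹¹ × (1.99 × 10³⁰) × (9.26 × 10⁵) / (0.0170))^(1/3)
  = 2.44 × 10⁹ m

2.44 × 10⁹ m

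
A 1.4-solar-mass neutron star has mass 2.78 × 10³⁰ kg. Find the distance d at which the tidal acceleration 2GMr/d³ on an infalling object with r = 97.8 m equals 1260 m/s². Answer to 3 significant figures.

3.07 × 10⁶ m

2GMr/d³ = a_tidal  ⇒  d = (2GMr / a_tidal)^(1/3)
d = (2 × 6.674×10⁻¹¹ × (2.78 × 10³⁰) × (97.8) / (1260))^(1/3)
  = 3.07 × 10⁶ m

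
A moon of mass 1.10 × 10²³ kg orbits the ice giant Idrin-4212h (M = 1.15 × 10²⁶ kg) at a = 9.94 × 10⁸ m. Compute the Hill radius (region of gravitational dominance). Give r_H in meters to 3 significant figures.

6.79 × 10⁷ m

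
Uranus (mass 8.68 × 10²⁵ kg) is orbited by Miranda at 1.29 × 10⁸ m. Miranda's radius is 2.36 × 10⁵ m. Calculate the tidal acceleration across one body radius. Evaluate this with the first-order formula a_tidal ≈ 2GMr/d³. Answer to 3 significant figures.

1.27 × 10⁻³ m/s²

Δa = 2GMr/d³
   = 2 × (6.674 × 10⁻¹¹) × (8.68 × 10²⁵) × (2.36 × 10⁵) / (1.29 × 10⁸)³
   = 1.27 × 10⁻³ m/s²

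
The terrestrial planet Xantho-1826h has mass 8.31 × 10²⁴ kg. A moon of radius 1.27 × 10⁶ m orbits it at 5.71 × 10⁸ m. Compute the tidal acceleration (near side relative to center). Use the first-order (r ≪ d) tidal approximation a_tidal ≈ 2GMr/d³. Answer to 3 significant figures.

Differencing GM/(d−r)² and GM/d² to first order in r/d gives 2GMr/d³.
Δa = 2GMr/d³
   = 2 × (6.674 × 10⁻¹¹) × (8.31 × 10²⁴) × (1.27 × 10⁶) / (5.71 × 10⁸)³
   = 7.57 × 10⁻⁶ m/s²

7.57 × 10⁻⁶ m/s²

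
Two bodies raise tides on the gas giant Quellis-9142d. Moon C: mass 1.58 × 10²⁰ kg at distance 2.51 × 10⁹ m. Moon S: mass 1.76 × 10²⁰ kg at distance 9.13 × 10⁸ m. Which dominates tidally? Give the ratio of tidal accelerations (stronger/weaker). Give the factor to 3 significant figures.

Moon S, by a factor of ≈ 23.1

Compare M/d³ for the two perturbers:
Moon C: (1.58 × 10²⁰) / (2.51 × 10⁹)³ = 9.992 × 10⁻⁹
Moon S: (1.76 × 10²⁰) / (9.13 × 10⁸)³ = 2.313 × 10⁻⁷
Ratio (larger/smaller) = 23.1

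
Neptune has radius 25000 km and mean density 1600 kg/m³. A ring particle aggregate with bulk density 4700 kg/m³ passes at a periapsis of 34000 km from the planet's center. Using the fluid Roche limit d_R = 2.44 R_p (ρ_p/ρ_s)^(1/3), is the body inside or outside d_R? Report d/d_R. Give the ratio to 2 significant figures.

d_R = 2.44 × (25000 km) × (1600/4700)^(1/3) = 42590 km
d/d_R = (34000) / (42590) = 0.80
Since d/d_R < 1, the body is inside the Roche limit.

inside; d/d_R ≈ 0.80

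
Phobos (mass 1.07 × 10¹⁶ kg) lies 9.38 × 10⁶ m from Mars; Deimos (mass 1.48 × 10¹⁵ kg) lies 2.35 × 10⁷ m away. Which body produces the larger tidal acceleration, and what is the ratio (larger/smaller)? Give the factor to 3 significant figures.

Phobos, by a factor of ≈ 114

Tidal acceleration ∝ M/d³, so compare M/d³ for each.
Phobos: (1.07 × 10¹⁶) / (9.38 × 10⁶)³ = 1.297 × 10⁻⁵
Deimos: (1.48 × 10¹⁵) / (2.35 × 10⁷)³ = 1.140 × 10⁻⁷
Ratio (larger/smaller) = 114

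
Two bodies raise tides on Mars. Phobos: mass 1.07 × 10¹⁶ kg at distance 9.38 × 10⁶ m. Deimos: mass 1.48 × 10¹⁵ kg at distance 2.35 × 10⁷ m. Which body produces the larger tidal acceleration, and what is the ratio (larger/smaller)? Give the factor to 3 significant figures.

Phobos, by a factor of ≈ 114

The tide-raising term goes as M/d³ (the gradient of a 1/d² field).
Phobos: (1.07 × 10¹⁶) / (9.38 × 10⁶)³ = 1.297 × 10⁻⁵
Deimos: (1.48 × 10¹⁵) / (2.35 × 10⁷)³ = 1.140 × 10⁻⁷
Ratio (larger/smaller) = 114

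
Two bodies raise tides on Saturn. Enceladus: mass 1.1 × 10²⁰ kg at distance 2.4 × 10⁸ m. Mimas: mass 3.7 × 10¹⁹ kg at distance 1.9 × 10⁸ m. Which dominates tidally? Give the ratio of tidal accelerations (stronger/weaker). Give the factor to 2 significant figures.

Enceladus, by a factor of ≈ 1.5

Compare M/d³ for the two perturbers:
Enceladus: (1.1 × 10²⁰) / (2.4 × 10⁸)³ = 7.957 × 10⁻⁶
Mimas: (3.7 × 10¹⁹) / (1.9 × 10⁸)³ = 5.394 × 10⁻⁶
Ratio (larger/smaller) = 1.5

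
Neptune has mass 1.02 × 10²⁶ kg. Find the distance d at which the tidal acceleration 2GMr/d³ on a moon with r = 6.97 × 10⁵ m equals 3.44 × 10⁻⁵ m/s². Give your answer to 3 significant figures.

2GMr/d³ = a_tidal  ⇒  d = (2GMr / a_tidal)^(1/3)
d = (2 × 6.674×10⁻¹¹ × (1.02 × 10²⁶) × (6.97 × 10⁵) / (3.44 × 10⁻⁵))^(1/3)
  = 6.51 × 10⁸ m

6.51 × 10⁸ m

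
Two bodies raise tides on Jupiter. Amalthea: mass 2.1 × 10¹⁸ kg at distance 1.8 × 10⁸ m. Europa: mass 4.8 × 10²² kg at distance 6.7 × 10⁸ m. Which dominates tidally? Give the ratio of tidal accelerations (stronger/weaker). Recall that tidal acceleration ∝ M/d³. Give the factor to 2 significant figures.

Tidal stretch scales as M/d³; compute that for each body.
Amalthea: (2.1 × 10¹⁸) / (1.8 × 10⁸)³ = 3.601 × 10⁻⁷
Europa: (4.8 × 10²²) / (6.7 × 10⁸)³ = 1.596 × 10⁻⁴
Ratio (larger/smaller) = 440

Europa, by a factor of ≈ 440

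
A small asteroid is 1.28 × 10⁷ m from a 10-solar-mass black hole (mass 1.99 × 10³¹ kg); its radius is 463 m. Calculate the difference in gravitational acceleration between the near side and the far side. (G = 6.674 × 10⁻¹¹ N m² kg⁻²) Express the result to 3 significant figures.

The field gradient is 2GM/d³; across the full diameter 2r the difference is 4GMr/d³.
a_tidal = 4GMr/d³
        = 4 × (6.674 × 10⁻¹¹) × (1.99 × 10³¹) × (463) / (1.28 × 10⁷)³
        = 1.17 × 10³ m/s²

1.17 × 10³ m/s²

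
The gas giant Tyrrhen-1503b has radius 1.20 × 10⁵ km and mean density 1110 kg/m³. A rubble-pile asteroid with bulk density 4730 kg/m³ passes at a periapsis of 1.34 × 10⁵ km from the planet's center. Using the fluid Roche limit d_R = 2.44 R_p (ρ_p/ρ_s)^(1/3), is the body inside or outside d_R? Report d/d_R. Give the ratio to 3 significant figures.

d_R = 2.44 × (1.20 × 10⁵ km) × (1110/4730)^(1/3) = 1.806 × 10⁵ km
d/d_R = (1.34 × 10⁵) / (1.806 × 10⁵) = 0.742
Since d/d_R < 1, the body is inside the Roche limit.

inside; d/d_R ≈ 0.742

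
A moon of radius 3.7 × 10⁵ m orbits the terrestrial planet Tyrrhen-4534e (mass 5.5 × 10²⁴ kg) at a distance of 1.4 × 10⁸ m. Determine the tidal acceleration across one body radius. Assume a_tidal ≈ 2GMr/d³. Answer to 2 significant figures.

9.9 × 10⁻⁵ m/s²

a_tidal = 2GMr/d³
        = 2 × (6.674 × 10⁻¹¹) × (5.5 × 10²⁴) × (3.7 × 10⁵) / (1.4 × 10⁸)³
        = 9.9 × 10⁻⁵ m/s²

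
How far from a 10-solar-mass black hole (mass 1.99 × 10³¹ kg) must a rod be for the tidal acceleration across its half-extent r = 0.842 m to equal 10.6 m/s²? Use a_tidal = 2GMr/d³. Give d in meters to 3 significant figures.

5.95 × 10⁶ m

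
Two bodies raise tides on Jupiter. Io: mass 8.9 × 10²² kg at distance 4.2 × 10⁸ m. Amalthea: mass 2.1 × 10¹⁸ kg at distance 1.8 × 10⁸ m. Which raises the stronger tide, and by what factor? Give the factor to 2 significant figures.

The tide-raising term goes as M/d³ (the gradient of a 1/d² field).
Io: (8.9 × 10²²) / (4.2 × 10⁸)³ = 1.201 × 10⁻³
Amalthea: (2.1 × 10¹⁸) / (1.8 × 10⁸)³ = 3.601 × 10⁻⁷
Ratio (larger/smaller) = 3300

Io, by a factor of ≈ 3300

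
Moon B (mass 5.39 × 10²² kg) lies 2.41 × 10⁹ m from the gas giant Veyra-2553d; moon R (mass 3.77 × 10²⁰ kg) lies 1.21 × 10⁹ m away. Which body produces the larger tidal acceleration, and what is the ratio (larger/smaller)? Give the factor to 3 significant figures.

Moon B, by a factor of ≈ 18.1

Tidal acceleration ∝ M/d³, so compare M/d³ for each.
Moon B: (5.39 × 10²²) / (2.41 × 10⁹)³ = 3.851 × 10⁻⁶
Moon R: (3.77 × 10²⁰) / (1.21 × 10⁹)³ = 2.128 × 10⁻⁷
Ratio (larger/smaller) = 18.1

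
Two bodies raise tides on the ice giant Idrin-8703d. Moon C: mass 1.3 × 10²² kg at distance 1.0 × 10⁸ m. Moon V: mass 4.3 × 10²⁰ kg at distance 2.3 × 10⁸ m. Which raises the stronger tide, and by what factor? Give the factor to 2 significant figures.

Moon C, by a factor of ≈ 370

Tidal acceleration ∝ M/d³, so compare M/d³ for each.
Moon C: (1.3 × 10²²) / (1.0 × 10⁸)³ = 1.300 × 10⁻²
Moon V: (4.3 × 10²⁰) / (2.3 × 10⁸)³ = 3.534 × 10⁻⁵
Ratio (larger/smaller) = 370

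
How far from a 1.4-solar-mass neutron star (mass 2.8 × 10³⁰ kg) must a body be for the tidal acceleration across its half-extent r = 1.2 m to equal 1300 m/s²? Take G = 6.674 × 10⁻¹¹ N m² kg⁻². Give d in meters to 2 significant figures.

7.0 × 10⁵ m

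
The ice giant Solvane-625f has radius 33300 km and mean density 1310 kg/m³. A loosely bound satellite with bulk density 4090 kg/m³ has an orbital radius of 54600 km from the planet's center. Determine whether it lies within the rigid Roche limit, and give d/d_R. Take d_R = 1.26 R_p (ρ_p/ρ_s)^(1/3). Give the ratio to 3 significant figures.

outside; d/d_R ≈ 1.90

d_R = 1.26 × (33300 km) × (1310/4090)^(1/3) = 28710 km
d/d_R = (54600) / (28710) = 1.90
Since d/d_R > 1, the body is outside the Roche limit.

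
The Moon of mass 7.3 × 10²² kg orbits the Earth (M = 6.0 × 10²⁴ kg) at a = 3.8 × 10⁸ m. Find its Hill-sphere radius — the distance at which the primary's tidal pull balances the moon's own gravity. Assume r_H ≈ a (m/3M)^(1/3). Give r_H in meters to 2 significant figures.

6.1 × 10⁷ m

r_H ≈ a (m/3M)^(1/3)
    = (3.8 × 10⁸) × (7.3 × 10²² / (3 × 6.0 × 10²⁴))^(1/3)
    = 6.1 × 10⁷ m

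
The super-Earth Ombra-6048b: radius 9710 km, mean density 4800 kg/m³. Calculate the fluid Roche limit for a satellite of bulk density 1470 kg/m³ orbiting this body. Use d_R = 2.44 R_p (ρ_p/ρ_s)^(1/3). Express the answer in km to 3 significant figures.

d_R = 2.44 × 9710 km × (4800/1470)^(1/3)
    = 35100 km

35100 km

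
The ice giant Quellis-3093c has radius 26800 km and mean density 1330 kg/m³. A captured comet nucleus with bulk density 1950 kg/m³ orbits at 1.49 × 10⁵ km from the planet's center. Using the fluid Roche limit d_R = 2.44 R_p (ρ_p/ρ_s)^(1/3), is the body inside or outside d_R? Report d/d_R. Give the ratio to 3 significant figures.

d_R = 2.44 × (26800 km) × (1330/1950)^(1/3) = 57560 km
d/d_R = (1.49 × 10⁵) / (57560) = 2.59
Since d/d_R > 1, the body is outside the Roche limit.

outside; d/d_R ≈ 2.59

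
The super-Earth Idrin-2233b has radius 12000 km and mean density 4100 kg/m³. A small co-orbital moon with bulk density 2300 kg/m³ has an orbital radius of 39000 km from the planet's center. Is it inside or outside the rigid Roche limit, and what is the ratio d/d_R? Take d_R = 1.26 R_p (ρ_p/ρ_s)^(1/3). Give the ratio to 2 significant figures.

outside; d/d_R ≈ 2.1

d_R = 1.26 × (12000 km) × (4100/2300)^(1/3) = 18330 km
d/d_R = (39000) / (18330) = 2.1
Since d/d_R > 1, the body is outside the Roche limit.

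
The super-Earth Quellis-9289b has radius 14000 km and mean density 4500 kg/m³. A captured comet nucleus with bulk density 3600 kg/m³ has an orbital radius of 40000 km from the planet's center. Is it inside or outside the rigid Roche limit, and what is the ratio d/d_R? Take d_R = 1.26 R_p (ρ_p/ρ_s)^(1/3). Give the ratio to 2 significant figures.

d_R = 1.26 × (14000 km) × (4500/3600)^(1/3) = 19000 km
d/d_R = (40000) / (19000) = 2.1
Since d/d_R > 1, the body is outside the Roche limit.

outside; d/d_R ≈ 2.1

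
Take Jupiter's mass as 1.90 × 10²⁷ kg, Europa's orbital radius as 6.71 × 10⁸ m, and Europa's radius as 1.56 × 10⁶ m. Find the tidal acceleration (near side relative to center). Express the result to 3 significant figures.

Differencing GM/(d−r)² and GM/d² to first order in r/d gives 2GMr/d³.
Δa = 2GMr/d³
   = 2 × (6.674 × 10⁻¹¹) × (1.90 × 10²⁷) × (1.56 × 10⁶) / (6.71 × 10⁸)³
   = 1.31 × 10⁻³ m/s²

1.31 × 10⁻³ m/s²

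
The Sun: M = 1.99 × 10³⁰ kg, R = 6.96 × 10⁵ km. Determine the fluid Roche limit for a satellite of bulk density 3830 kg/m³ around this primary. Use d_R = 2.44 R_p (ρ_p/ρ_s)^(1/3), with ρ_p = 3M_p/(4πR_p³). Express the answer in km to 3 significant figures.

1.22 × 10⁶ km

ρ_p = 3M_p/(4πR_p³) = 3 × (1.99 × 10³⁰) / (4π × (6.96 × 10⁸ m)³) = 1410 kg/m³
d_R = 2.44 × 6.96 × 10⁵ km × (1410/3830)^(1/3)
    = 1.22 × 10⁶ km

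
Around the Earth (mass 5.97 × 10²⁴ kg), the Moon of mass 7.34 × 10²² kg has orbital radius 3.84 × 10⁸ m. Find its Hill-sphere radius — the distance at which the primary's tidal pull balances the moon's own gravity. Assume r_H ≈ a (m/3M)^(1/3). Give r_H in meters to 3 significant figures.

6.15 × 10⁷ m

r_H ≈ a (m/3M)^(1/3)
    = (3.84 × 10⁸) × (7.34 × 10²² / (3 × 5.97 × 10²⁴))^(1/3)
    = 6.15 × 10⁷ m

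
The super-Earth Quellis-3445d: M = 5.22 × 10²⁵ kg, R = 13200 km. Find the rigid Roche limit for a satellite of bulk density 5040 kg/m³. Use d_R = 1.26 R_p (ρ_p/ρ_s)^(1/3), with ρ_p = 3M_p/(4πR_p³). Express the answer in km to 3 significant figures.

ρ_p = 3M_p/(4πR_p³) = 3 × (5.22 × 10²⁵) / (4π × (1.32 × 10⁷ m)³) = 5420 kg/m³
d_R = 1.26 × 13200 km × (5420/5040)^(1/3)
    = 17000 km

17000 km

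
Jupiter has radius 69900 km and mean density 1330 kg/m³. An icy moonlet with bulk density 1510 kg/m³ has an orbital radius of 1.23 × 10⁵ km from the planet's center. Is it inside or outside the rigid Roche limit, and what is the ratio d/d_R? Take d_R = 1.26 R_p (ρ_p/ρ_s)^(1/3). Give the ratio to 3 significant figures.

outside; d/d_R ≈ 1.46

d_R = 1.26 × (69900 km) × (1330/1510)^(1/3) = 84430 km
d/d_R = (1.23 × 10⁵) / (84430) = 1.46
Since d/d_R > 1, the body is outside the Roche limit.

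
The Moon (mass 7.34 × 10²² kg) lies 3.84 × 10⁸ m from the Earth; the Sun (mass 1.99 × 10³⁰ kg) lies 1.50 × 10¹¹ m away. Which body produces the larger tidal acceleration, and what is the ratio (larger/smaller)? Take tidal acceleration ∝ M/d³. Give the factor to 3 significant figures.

Compare M/d³ for the two perturbers:
The Moon: (7.34 × 10²²) / (3.84 × 10⁸)³ = 1.296 × 10⁻³
The Sun: (1.99 × 10³⁰) / (1.50 × 10¹¹)³ = 5.896 × 10⁻⁴
Ratio (larger/smaller) = 2.20

The Moon, by a factor of ≈ 2.20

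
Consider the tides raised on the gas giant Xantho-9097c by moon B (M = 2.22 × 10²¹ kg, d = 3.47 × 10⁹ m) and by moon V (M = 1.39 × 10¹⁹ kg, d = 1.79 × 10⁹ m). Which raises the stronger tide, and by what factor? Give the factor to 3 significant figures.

Moon B, by a factor of ≈ 21.9

Tidal stretch scales as M/d³; compute that for each body.
Moon B: (2.22 × 10²¹) / (3.47 × 10⁹)³ = 5.313 × 10⁻⁸
Moon V: (1.39 × 10¹⁹) / (1.79 × 10⁹)³ = 2.424 × 10⁻⁹
Ratio (larger/smaller) = 21.9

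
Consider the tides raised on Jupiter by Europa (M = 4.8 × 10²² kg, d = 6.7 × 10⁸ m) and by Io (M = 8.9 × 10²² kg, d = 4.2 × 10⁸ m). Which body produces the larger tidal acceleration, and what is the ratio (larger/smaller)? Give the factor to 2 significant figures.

Io, by a factor of ≈ 7.5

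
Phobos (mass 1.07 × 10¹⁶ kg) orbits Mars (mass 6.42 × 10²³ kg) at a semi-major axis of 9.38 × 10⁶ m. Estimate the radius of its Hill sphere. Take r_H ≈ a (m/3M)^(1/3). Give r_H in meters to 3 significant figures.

1.66 × 10⁴ m

r_H ≈ a (m/3M)^(1/3)
    = (9.38 × 10⁶) × (1.07 × 10¹⁶ / (3 × 6.42 × 10²³))^(1/3)
    = 1.66 × 10⁴ m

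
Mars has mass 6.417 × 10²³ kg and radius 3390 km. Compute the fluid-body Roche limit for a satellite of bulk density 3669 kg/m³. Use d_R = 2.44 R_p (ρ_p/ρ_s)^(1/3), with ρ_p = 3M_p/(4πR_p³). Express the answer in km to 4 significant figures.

8465 km

ρ_p = 3M_p/(4πR_p³) = 3 × (6.417 × 10²³) / (4π × (3.390 × 10⁶ m)³) = 3932 kg/m³
d_R = 2.44 × 3390 km × (3932/3669)^(1/3)
    = 8465 km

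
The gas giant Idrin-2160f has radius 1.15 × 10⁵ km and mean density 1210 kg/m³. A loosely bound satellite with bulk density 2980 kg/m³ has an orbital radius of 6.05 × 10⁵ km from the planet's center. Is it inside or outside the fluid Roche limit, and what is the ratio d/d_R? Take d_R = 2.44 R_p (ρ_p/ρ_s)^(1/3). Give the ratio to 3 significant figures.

outside; d/d_R ≈ 2.91

d_R = 2.44 × (1.15 × 10⁵ km) × (1210/2980)^(1/3) = 2.078 × 10⁵ km
d/d_R = (6.05 × 10⁵) / (2.078 × 10⁵) = 2.91
Since d/d_R > 1, the body is outside the Roche limit.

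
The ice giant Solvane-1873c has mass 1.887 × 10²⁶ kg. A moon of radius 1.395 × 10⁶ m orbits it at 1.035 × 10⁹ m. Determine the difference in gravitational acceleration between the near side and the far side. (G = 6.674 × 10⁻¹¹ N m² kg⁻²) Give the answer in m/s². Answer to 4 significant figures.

6.338 × 10⁻⁵ m/s²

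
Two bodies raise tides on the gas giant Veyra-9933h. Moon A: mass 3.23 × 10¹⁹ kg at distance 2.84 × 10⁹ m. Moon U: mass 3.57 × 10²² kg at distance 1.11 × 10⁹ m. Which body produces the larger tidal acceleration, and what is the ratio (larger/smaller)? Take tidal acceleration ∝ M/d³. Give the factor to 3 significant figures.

Tidal stretch scales as M/d³; compute that for each body.
Moon A: (3.23 × 10¹⁹) / (2.84 × 10⁹)³ = 1.410 × 10⁻⁹
Moon U: (3.57 × 10²²) / (1.11 × 10⁹)³ = 2.610 × 10⁻⁵
Ratio (larger/smaller) = 18500

Moon U, by a factor of ≈ 18500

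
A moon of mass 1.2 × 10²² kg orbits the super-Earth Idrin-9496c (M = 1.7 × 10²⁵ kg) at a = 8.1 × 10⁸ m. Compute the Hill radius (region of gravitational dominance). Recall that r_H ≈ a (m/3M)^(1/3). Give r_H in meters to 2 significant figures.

5.0 × 10⁷ m

r_H ≈ a (m/3M)^(1/3)
    = (8.1 × 10⁸) × (1.2 × 10²² / (3 × 1.7 × 10²⁵))^(1/3)
    = 5.0 × 10⁷ m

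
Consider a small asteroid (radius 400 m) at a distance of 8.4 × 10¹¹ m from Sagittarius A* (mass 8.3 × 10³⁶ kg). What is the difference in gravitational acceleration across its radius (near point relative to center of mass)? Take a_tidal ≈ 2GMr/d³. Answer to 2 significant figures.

7.5 × 10⁻⁷ m/s²

a_tidal = 2GMr/d³
        = 2 × (6.674 × 10⁻¹¹) × (8.3 × 10³⁶) × (400) / (8.4 × 10¹¹)³
        = 7.5 × 10⁻⁷ m/s²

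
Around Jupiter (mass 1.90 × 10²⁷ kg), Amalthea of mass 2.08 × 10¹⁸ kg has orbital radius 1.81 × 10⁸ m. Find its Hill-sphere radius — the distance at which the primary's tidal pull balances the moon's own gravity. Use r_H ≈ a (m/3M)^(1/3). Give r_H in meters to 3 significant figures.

r_H ≈ a (m/3M)^(1/3)
    = (1.81 × 10⁸) × (2.08 × 10¹⁸ / (3 × 1.90 × 10²⁷))^(1/3)
    = 1.29 × 10⁵ m

1.29 × 10⁵ m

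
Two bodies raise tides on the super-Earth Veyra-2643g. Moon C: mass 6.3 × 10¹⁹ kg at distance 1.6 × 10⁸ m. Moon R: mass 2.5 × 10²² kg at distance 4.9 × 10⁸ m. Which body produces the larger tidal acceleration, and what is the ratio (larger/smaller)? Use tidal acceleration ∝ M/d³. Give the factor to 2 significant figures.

Compare M/d³ for the two perturbers:
Moon C: (6.3 × 10¹⁹) / (1.6 × 10⁸)³ = 1.538 × 10⁻⁵
Moon R: (2.5 × 10²²) / (4.9 × 10⁸)³ = 2.125 × 10⁻⁴
Ratio (larger/smaller) = 14

Moon R, by a factor of ≈ 14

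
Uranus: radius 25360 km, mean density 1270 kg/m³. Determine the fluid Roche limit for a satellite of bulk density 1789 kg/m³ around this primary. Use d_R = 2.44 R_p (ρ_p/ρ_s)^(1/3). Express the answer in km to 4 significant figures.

55200 km

d_R = 2.44 × 25360 km × (1270/1789)^(1/3)
    = 55200 km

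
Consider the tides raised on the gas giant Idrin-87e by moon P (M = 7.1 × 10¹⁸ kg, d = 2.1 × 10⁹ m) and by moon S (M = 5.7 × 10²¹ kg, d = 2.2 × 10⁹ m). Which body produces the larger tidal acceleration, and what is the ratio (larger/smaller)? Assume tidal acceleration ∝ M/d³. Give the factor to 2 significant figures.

Tidal stretch scales as M/d³; compute that for each body.
Moon P: (7.1 × 10¹⁸) / (2.1 × 10⁹)³ = 7.667 × 10⁻¹⁰
Moon S: (5.7 × 10²¹) / (2.2 × 10⁹)³ = 5.353 × 10⁻⁷
Ratio (larger/smaller) = 700

Moon S, by a factor of ≈ 700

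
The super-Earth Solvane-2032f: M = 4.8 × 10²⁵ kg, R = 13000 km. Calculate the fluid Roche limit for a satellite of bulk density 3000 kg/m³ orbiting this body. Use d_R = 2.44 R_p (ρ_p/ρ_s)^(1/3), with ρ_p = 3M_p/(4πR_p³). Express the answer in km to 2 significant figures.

38000 km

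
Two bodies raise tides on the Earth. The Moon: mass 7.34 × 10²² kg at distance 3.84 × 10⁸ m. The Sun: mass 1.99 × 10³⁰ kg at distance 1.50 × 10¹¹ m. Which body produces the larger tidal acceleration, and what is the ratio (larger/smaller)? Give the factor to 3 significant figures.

The Moon, by a factor of ≈ 2.20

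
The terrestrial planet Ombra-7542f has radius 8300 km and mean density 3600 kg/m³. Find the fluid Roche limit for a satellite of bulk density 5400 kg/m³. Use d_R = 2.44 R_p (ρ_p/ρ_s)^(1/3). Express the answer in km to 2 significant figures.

d_R = 2.44 × 8300 km × (3600/5400)^(1/3)
    = 18000 km

18000 km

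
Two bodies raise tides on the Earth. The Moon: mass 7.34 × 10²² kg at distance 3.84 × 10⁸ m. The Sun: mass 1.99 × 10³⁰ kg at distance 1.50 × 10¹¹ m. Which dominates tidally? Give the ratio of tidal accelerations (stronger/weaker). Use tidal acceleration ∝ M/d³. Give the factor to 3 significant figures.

The Moon, by a factor of ≈ 2.20

Tidal stretch scales as M/d³; compute that for each body.
The Moon: (7.34 × 10²²) / (3.84 × 10⁸)³ = 1.296 × 10⁻³
The Sun: (1.99 × 10³⁰) / (1.50 × 10¹¹)³ = 5.896 × 10⁻⁴
Ratio (larger/smaller) = 2.20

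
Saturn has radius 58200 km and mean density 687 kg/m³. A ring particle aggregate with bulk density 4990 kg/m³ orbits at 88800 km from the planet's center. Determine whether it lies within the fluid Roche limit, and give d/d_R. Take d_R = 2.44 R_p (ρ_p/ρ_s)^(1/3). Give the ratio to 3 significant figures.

outside; d/d_R ≈ 1.21

d_R = 2.44 × (58200 km) × (687/4990)^(1/3) = 73330 km
d/d_R = (88800) / (73330) = 1.21
Since d/d_R > 1, the body is outside the Roche limit.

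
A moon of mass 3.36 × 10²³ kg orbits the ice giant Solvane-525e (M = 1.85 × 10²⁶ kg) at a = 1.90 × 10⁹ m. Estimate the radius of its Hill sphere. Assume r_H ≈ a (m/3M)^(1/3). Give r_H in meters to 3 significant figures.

r_H ≈ a (m/3M)^(1/3)
    = (1.90 × 10⁹) × (3.36 × 10²³ / (3 × 1.85 × 10²⁶))^(1/3)
    = 1.61 × 10⁸ m

1.61 × 10⁸ m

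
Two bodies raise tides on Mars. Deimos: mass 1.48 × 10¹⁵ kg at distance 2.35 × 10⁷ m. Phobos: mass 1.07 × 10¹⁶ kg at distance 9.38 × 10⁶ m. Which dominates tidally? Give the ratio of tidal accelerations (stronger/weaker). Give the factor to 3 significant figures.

Phobos, by a factor of ≈ 114

Compare M/d³ for the two perturbers:
Deimos: (1.48 × 10¹⁵) / (2.35 × 10⁷)³ = 1.140 × 10⁻⁷
Phobos: (1.07 × 10¹⁶) / (9.38 × 10⁶)³ = 1.297 × 10⁻⁵
Ratio (larger/smaller) = 114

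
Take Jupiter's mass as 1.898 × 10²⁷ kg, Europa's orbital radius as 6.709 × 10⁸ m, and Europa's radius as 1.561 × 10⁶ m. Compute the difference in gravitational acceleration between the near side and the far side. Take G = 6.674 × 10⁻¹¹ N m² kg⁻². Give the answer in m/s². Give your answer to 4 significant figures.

The field gradient is 2GM/d³; across the full diameter 2r the difference is 4GMr/d³.
Δg = 4GMr/d³
   = 4 × (6.674 × 10⁻¹¹) × (1.898 × 10²⁷) × (1.561 × 10⁶) / (6.709 × 10⁸)³
   = 2.619 × 10⁻³ m/s²

2.619 × 10⁻³ m/s²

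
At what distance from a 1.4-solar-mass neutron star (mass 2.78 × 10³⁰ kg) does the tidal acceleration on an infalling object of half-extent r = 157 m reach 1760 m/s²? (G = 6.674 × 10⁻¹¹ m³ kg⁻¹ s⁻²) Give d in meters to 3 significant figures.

3.21 × 10⁶ m

2GMr/d³ = a_tidal  ⇒  d = (2GMr / a_tidal)^(1/3)
d = (2 × 6.674×10⁻¹¹ × (2.78 × 10³⁰) × (157) / (1760))^(1/3)
  = 3.21 × 10⁶ m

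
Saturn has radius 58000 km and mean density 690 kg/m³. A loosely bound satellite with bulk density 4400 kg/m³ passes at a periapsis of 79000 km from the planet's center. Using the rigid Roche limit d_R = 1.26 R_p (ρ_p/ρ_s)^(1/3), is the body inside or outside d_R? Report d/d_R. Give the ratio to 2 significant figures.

d_R = 1.26 × (58000 km) × (690/4400)^(1/3) = 39410 km
d/d_R = (79000) / (39410) = 2.0
Since d/d_R > 1, the body is outside the Roche limit.

outside; d/d_R ≈ 2.0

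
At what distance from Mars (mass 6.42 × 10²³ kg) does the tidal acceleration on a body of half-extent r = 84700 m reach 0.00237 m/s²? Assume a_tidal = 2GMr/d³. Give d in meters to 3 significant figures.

2GMr/d³ = a_tidal  ⇒  d = (2GMr / a_tidal)^(1/3)
d = (2 × 6.674×10⁻¹¹ × (6.42 × 10²³) × (84700) / (0.00237))^(1/3)
  = 1.45 × 10⁷ m

1.45 × 10⁷ m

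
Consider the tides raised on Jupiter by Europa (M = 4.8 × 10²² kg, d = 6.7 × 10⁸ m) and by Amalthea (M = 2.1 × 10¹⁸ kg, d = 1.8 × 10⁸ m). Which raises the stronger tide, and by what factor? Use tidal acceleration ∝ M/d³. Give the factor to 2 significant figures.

Europa, by a factor of ≈ 440

Tidal acceleration ∝ M/d³, so compare M/d³ for each.
Europa: (4.8 × 10²²) / (6.7 × 10⁸)³ = 1.596 × 10⁻⁴
Amalthea: (2.1 × 10¹⁸) / (1.8 × 10⁸)³ = 3.601 × 10⁻⁷
Ratio (larger/smaller) = 440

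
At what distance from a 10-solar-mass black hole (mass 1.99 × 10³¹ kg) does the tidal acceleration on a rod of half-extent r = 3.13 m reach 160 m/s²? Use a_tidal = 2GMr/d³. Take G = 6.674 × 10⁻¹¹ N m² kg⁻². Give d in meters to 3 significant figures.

3.73 × 10⁶ m

2GMr/d³ = a_tidal  ⇒  d = (2GMr / a_tidal)^(1/3)
d = (2 × 6.674×10⁻¹¹ × (1.99 × 10³¹) × (3.13) / (160))^(1/3)
  = 3.73 × 10⁶ m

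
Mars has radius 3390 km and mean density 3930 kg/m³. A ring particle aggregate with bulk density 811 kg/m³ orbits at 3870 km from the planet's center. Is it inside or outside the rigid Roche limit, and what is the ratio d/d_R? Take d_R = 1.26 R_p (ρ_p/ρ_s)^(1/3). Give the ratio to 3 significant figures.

d_R = 1.26 × (3390 km) × (3930/811)^(1/3) = 7228 km
d/d_R = (3870) / (7228) = 0.535
Since d/d_R < 1, the body is inside the Roche limit.

inside; d/d_R ≈ 0.535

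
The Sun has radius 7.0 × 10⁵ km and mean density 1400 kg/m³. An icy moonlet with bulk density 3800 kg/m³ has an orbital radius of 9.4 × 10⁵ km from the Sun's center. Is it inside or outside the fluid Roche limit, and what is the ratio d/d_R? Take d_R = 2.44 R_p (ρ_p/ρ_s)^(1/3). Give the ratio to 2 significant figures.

inside; d/d_R ≈ 0.77

d_R = 2.44 × (7.0 × 10⁵ km) × (1400/3800)^(1/3) = 1.224 × 10⁶ km
d/d_R = (9.4 × 10⁵) / (1.224 × 10⁶) = 0.77
Since d/d_R < 1, the body is inside the Roche limit.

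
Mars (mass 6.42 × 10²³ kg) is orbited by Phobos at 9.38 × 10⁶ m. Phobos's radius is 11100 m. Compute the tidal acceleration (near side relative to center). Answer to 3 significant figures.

1.15 × 10⁻³ m/s²

Δg = 2GMr/d³
   = 2 × (6.674 × 10⁻¹¹) × (6.42 × 10²³) × (11100) / (9.38 × 10⁶)³
   = 1.15 × 10⁻³ m/s²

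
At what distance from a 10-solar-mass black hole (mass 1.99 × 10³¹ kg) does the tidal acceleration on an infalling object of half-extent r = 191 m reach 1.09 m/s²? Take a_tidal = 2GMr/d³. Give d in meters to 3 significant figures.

7.75 × 10⁷ m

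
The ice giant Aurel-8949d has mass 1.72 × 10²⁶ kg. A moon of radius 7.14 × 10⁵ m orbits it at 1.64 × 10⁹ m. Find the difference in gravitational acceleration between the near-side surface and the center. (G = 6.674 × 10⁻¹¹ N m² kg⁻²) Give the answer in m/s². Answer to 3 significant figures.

Δg = 2GMr/d³
   = 2 × (6.674 × 10⁻¹¹) × (1.72 × 10²⁶) × (7.14 × 10⁵) / (1.64 × 10⁹)³
   = 3.72 × 10⁻⁶ m/s²

3.72 × 10⁻⁶ m/s²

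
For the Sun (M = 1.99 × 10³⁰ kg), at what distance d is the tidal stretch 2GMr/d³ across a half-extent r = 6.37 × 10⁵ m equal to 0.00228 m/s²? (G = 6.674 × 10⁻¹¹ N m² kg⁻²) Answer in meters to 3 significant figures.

2GMr/d³ = a_tidal  ⇒  d = (2GMr / a_tidal)^(1/3)
d = (2 × 6.674×10⁻¹¹ × (1.99 × 10³⁰) × (6.37 × 10⁵) / (0.00228))^(1/3)
  = 4.20 × 10⁹ m

4.20 × 10⁹ m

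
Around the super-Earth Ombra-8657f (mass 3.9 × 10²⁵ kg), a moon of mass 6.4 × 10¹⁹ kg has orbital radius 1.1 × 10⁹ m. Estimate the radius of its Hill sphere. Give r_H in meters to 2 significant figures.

9.0 × 10⁶ m

r_H ≈ a (m/3M)^(1/3)
    = (1.1 × 10⁹) × (6.4 × 10¹⁹ / (3 × 3.9 × 10²⁵))^(1/3)
    = 9.0 × 10⁶ m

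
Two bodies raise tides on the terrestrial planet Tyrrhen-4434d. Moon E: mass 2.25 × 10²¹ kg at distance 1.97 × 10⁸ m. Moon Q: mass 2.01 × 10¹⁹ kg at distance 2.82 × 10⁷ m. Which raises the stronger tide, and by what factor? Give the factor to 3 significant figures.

Moon Q, by a factor of ≈ 3.05

Compare M/d³ for the two perturbers:
Moon E: (2.25 × 10²¹) / (1.97 × 10⁸)³ = 2.943 × 10⁻⁴
Moon Q: (2.01 × 10¹⁹) / (2.82 × 10⁷)³ = 8.963 × 10⁻⁴
Ratio (larger/smaller) = 3.05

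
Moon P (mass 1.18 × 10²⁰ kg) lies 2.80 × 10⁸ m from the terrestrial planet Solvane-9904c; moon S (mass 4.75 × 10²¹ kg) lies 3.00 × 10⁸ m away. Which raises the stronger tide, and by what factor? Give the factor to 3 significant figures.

Compare M/d³ for the two perturbers:
Moon P: (1.18 × 10²⁰) / (2.80 × 10⁸)³ = 5.375 × 10⁻⁶
Moon S: (4.75 × 10²¹) / (3.00 × 10⁸)³ = 1.759 × 10⁻⁴
Ratio (larger/smaller) = 32.7

Moon S, by a factor of ≈ 32.7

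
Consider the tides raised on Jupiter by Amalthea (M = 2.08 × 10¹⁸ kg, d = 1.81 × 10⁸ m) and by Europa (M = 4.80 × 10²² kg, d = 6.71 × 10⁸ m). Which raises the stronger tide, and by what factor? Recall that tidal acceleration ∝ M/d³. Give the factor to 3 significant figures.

Europa, by a factor of ≈ 453

The tide-raising term goes as M/d³ (the gradient of a 1/d² field).
Amalthea: (2.08 × 10¹⁸) / (1.81 × 10⁸)³ = 3.508 × 10⁻⁷
Europa: (4.80 × 10²²) / (6.71 × 10⁸)³ = 1.589 × 10⁻⁴
Ratio (larger/smaller) = 453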